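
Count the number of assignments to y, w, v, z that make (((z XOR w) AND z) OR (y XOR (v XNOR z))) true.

Satisfying assignments: (0,0,0,0), (0,0,0,1), (0,0,1,1), (0,1,0,0), (0,1,1,1), (1,0,0,1), (1,0,1,0), (1,0,1,1), (1,1,0,1), (1,1,1,0)
Count: 10 out of 16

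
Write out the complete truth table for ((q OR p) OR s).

s | q | p | Output
------------------
0 | 0 | 0 | 0
0 | 0 | 1 | 1
0 | 1 | 0 | 1
0 | 1 | 1 | 1
1 | 0 | 0 | 1
1 | 0 | 1 | 1
1 | 1 | 0 | 1
1 | 1 | 1 | 1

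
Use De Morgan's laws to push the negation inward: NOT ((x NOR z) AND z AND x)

NOT (x NOR z) OR NOT z OR NOT x
De Morgan's: NOT(AND of terms) = OR of negations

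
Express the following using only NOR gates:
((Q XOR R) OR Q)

((((((Q NOR R) NOR (Q NOR R)) NOR ((Q NOR R) NOR (Q NOR R))) NOR ((((Q NOR Q) NOR (R NOR R)) NOR ((Q NOR Q) NOR (R NOR R))) NOR (((Q NOR Q) NOR (R NOR R)) NOR ((Q NOR Q) NOR (R NOR R))))) NOR Q) NOR (((((Q NOR R) NOR (Q NOR R)) NOR ((Q NOR R) NOR (Q NOR R))) NOR ((((Q NOR Q) NOR (R NOR R)) NOR ((Q NOR Q) NOR (R NOR R))) NOR (((Q NOR Q) NOR (R NOR R)) NOR ((Q NOR Q) NOR (R NOR R))))) NOR Q))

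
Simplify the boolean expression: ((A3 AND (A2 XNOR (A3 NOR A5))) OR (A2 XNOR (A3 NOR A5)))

By absorption (E OR (E AND v) = E):
= (A2 XNOR (A3 NOR A5))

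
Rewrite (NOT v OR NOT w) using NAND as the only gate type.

(((v NAND v) NAND (v NAND v)) NAND ((w NAND w) NAND (w NAND w)))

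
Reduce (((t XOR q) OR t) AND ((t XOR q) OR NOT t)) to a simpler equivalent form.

By distribution ((E OR v) AND (E OR NOT v) = E):
= (t XOR q)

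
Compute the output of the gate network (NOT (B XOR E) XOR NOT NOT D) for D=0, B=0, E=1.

Substituting: (NOT (0 XOR 1) XOR NOT NOT 0)
= 0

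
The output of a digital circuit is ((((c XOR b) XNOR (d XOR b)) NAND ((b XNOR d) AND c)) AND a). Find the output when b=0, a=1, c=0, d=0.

Substituting: ((((0 XOR 0) XNOR (0 XOR 0)) NAND ((0 XNOR 0) AND 0)) AND 1)
= 1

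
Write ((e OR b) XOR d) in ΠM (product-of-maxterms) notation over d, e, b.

ΠM(0, 5, 6, 7) = (d OR e OR b) AND (NOT d OR e OR NOT b) AND (NOT d OR NOT e OR b) AND (NOT d OR NOT e OR NOT b)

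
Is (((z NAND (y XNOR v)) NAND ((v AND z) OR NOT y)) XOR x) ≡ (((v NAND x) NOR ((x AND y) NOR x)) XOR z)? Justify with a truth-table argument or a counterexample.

No. Counterexample: with x=0, z=0, v=0, y=1, Expression 1 = 1 but Expression 2 = 0.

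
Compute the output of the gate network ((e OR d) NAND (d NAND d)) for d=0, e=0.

Substituting: ((0 OR 0) NAND (0 NAND 0))
= 1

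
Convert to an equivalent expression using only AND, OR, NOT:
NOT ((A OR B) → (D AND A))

(A OR B) AND NOT (D AND A)
(Negated implication: NOT(A → B) = A AND NOT B)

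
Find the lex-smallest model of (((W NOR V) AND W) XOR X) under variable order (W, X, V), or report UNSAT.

W=0, X=1, V=0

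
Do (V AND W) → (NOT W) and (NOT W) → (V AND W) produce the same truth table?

No, Converse is not equivalent to original (counterexample: W=0, V=0)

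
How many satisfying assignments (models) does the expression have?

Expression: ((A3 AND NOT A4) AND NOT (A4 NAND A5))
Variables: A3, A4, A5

No assignment satisfies the expression.
Count: 0 out of 8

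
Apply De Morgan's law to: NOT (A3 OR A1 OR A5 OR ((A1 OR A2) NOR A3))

NOT A3 AND NOT A1 AND NOT A5 AND NOT ((A1 OR A2) NOR A3)
De Morgan's: NOT(OR of terms) = AND of negations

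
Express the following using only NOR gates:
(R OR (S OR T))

((R NOR ((S NOR T) NOR (S NOR T))) NOR (R NOR ((S NOR T) NOR (S NOR T))))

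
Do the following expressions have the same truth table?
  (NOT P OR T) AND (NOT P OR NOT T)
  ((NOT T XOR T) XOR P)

Yes, they are equivalent — the two output columns agree on all 4 assignments:
P | T | Expression 1 | Expression 2
-----------------------------------
0 | 0 | 1 | 1
0 | 1 | 1 | 1
1 | 0 | 0 | 0
1 | 1 | 0 | 0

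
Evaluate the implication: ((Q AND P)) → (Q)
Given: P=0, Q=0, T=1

Antecedent ((Q AND P)) = 0; consequent (Q) = 0.
0 → 0 = 1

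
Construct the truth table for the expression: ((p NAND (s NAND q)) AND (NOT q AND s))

q | s | p | Output
------------------
0 | 0 | 0 | 0
0 | 0 | 1 | 0
0 | 1 | 0 | 1
0 | 1 | 1 | 0
1 | 0 | 0 | 0
1 | 0 | 1 | 0
1 | 1 | 0 | 0
1 | 1 | 1 | 0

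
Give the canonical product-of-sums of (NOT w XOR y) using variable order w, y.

ΠM(1, 2) = (w OR NOT y) AND (NOT w OR y)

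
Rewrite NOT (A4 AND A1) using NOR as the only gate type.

(((A4 NOR A4) NOR (A1 NOR A1)) NOR ((A4 NOR A4) NOR (A1 NOR A1)))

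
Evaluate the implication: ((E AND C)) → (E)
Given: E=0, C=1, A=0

Antecedent ((E AND C)) = 0; consequent (E) = 0.
0 → 0 = 1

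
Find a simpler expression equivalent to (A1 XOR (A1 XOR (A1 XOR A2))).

By XOR self-cancellation ((E XOR v) XOR v = E):
= (A1 XOR A2)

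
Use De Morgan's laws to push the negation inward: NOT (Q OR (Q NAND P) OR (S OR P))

NOT Q AND NOT (Q NAND P) AND NOT (S OR P)
De Morgan's: NOT(OR of terms) = AND of negations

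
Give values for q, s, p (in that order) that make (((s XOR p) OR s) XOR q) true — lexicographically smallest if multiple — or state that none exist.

q=0, s=0, p=1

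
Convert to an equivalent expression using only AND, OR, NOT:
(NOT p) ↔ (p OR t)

((NOT p) AND (p OR t)) OR (p AND NOT (p OR t))
(Biconditional = both true or both false)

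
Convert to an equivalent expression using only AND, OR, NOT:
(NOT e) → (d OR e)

e OR (d OR e)
(Implication elimination: A → B = NOT A OR B)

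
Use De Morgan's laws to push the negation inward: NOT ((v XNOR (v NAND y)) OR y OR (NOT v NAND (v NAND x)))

NOT (v XNOR (v NAND y)) AND NOT y AND NOT (NOT v NAND (v NAND x))
De Morgan's: NOT(OR of terms) = AND of negations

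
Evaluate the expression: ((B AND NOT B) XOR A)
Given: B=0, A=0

Substituting: ((0 AND NOT 0) XOR 0)
= 0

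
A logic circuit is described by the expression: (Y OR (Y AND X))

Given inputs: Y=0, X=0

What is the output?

Substituting: (0 OR (0 AND 0))
= 0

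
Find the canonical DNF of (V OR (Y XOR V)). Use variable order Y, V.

(NOT Y AND V) OR (Y AND NOT V) OR (Y AND V)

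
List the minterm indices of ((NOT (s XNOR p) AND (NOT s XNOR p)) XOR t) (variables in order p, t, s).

Σm(1, 2, 4, 7) = (NOT p AND NOT t AND s) OR (NOT p AND t AND NOT s) OR (p AND NOT t AND NOT s) OR (p AND t AND s)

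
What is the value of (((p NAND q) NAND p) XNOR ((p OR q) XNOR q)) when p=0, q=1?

Substituting: (((0 NAND 1) NAND 0) XNOR ((0 OR 1) XNOR 1))
= 1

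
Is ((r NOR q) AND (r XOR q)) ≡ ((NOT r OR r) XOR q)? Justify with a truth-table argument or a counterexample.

No. Counterexample: with q=0, r=0, Expression 1 = 0 but Expression 2 = 1.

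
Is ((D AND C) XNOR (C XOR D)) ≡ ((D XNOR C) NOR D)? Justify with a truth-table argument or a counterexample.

No. Counterexample: with C=0, D=0, Expression 1 = 1 but Expression 2 = 0.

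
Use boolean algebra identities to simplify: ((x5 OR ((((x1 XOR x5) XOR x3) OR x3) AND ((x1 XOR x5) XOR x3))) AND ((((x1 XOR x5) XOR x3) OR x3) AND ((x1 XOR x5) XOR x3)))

By absorption (E AND (E OR v) = E) then absorption (E AND (E OR v) = E):
= ((x1 XOR x5) XOR x3)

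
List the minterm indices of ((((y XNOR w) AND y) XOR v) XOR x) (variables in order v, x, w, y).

Σm(3, 4, 5, 6, 8, 9, 10, 15) = (NOT v AND NOT x AND w AND y) OR (NOT v AND x AND NOT w AND NOT y) OR (NOT v AND x AND NOT w AND y) OR (NOT v AND x AND w AND NOT y) OR (v AND NOT x AND NOT w AND NOT y) OR (v AND NOT x AND NOT w AND y) OR (v AND NOT x AND w AND NOT y) OR (v AND x AND w AND y)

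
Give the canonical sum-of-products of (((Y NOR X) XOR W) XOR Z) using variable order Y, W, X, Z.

Σm(0, 3, 5, 6, 9, 11, 12, 14) = (NOT Y AND NOT W AND NOT X AND NOT Z) OR (NOT Y AND NOT W AND X AND Z) OR (NOT Y AND W AND NOT X AND Z) OR (NOT Y AND W AND X AND NOT Z) OR (Y AND NOT W AND NOT X AND Z) OR (Y AND NOT W AND X AND Z) OR (Y AND W AND NOT X AND NOT Z) OR (Y AND W AND X AND NOT Z)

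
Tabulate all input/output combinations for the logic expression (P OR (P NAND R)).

R | P | Output
--------------
0 | 0 | 1
0 | 1 | 1
1 | 0 | 1
1 | 1 | 1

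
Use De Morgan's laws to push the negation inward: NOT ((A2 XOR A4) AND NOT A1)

NOT (A2 XOR A4) OR A1
De Morgan's: NOT(AND of terms) = OR of negations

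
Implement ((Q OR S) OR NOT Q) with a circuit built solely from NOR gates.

((((Q NOR S) NOR (Q NOR S)) NOR (Q NOR Q)) NOR (((Q NOR S) NOR (Q NOR S)) NOR (Q NOR Q)))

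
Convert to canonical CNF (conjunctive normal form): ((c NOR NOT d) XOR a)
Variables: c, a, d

(c OR a OR d) AND (c OR NOT a OR NOT d) AND (NOT c OR a OR d) AND (NOT c OR a OR NOT d)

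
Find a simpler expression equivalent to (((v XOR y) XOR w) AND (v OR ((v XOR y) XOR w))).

By absorption (E AND (E OR v) = E):
= ((v XOR y) XOR w)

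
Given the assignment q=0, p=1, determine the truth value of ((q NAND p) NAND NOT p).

Substituting: ((0 NAND 1) NAND NOT 1)
= 1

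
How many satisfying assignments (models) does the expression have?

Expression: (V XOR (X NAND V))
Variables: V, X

Satisfying assignments: (0,0), (0,1), (1,1)
Count: 3 out of 4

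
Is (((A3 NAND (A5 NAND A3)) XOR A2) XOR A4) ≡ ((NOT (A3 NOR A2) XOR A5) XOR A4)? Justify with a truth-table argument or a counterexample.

No. Counterexample: with A5=0, A3=0, A2=0, A4=0, Expression 1 = 1 but Expression 2 = 0.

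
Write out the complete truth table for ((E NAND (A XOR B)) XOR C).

B | C | E | A | Output
----------------------
0 | 0 | 0 | 0 | 1
0 | 0 | 0 | 1 | 1
0 | 0 | 1 | 0 | 1
0 | 0 | 1 | 1 | 0
0 | 1 | 0 | 0 | 0
0 | 1 | 0 | 1 | 0
0 | 1 | 1 | 0 | 0
0 | 1 | 1 | 1 | 1
1 | 0 | 0 | 0 | 1
1 | 0 | 0 | 1 | 1
1 | 0 | 1 | 0 | 0
1 | 0 | 1 | 1 | 1
1 | 1 | 0 | 0 | 0
1 | 1 | 0 | 1 | 0
1 | 1 | 1 | 0 | 1
1 | 1 | 1 | 1 | 0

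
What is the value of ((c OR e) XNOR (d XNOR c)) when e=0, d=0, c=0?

Substituting: ((0 OR 0) XNOR (0 XNOR 0))
= 0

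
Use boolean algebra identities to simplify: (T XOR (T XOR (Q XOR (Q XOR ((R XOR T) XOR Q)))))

By XOR self-cancellation ((E XOR v) XOR v = E) then XOR self-cancellation ((E XOR v) XOR v = E):
= ((R XOR T) XOR Q)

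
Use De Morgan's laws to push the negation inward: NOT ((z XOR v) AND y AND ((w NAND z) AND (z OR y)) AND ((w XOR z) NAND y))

NOT (z XOR v) OR NOT y OR NOT ((w NAND z) AND (z OR y)) OR NOT ((w XOR z) NAND y)
De Morgan's: NOT(AND of terms) = OR of negations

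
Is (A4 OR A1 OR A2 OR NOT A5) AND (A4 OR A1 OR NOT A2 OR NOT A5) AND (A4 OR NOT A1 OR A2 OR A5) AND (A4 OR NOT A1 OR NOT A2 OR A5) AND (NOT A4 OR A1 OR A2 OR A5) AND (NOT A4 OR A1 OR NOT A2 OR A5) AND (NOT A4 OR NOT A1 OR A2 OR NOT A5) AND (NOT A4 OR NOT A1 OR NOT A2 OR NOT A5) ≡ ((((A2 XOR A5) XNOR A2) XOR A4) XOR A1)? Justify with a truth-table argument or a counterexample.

Yes, they are equivalent — the two output columns agree on all 16 assignments:
A4 | A1 | A2 | A5 | Expression 1 | Expression 2
-----------------------------------------------
0 | 0 | 0 | 0 | 1 | 1
0 | 0 | 0 | 1 | 0 | 0
0 | 0 | 1 | 0 | 1 | 1
0 | 0 | 1 | 1 | 0 | 0
0 | 1 | 0 | 0 | 0 | 0
0 | 1 | 0 | 1 | 1 | 1
0 | 1 | 1 | 0 | 0 | 0
0 | 1 | 1 | 1 | 1 | 1
1 | 0 | 0 | 0 | 0 | 0
1 | 0 | 0 | 1 | 1 | 1
1 | 0 | 1 | 0 | 0 | 0
1 | 0 | 1 | 1 | 1 | 1
1 | 1 | 0 | 0 | 1 | 1
1 | 1 | 0 | 1 | 0 | 0
1 | 1 | 1 | 0 | 1 | 1
1 | 1 | 1 | 1 | 0 | 0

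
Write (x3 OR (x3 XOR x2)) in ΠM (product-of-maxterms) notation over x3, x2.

ΠM(0) = (x3 OR x2)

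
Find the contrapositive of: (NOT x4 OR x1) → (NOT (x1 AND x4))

Contrapositive: (x1 AND x4) → NOT (NOT x4 OR x1)
Note: A statement and its contrapositive are logically equivalent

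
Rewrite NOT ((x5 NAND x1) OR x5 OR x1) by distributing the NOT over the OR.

NOT (x5 NAND x1) AND NOT x5 AND NOT x1
De Morgan's: NOT(OR of terms) = AND of negations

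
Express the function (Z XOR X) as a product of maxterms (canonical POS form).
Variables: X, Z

ΠM(0, 3) = (X OR Z) AND (NOT X OR NOT Z)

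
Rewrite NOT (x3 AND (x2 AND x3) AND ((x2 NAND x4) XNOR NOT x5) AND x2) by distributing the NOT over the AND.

NOT x3 OR NOT (x2 AND x3) OR NOT ((x2 NAND x4) XNOR NOT x5) OR NOT x2
De Morgan's: NOT(AND of terms) = OR of negations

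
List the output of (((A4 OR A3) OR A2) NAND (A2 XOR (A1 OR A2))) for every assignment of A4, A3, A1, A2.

A4 | A3 | A1 | A2 | Output
--------------------------
0 | 0 | 0 | 0 | 1
0 | 0 | 0 | 1 | 1
0 | 0 | 1 | 0 | 1
0 | 0 | 1 | 1 | 1
0 | 1 | 0 | 0 | 1
0 | 1 | 0 | 1 | 1
0 | 1 | 1 | 0 | 0
0 | 1 | 1 | 1 | 1
1 | 0 | 0 | 0 | 1
1 | 0 | 0 | 1 | 1
1 | 0 | 1 | 0 | 0
1 | 0 | 1 | 1 | 1
1 | 1 | 0 | 0 | 1
1 | 1 | 0 | 1 | 1
1 | 1 | 1 | 0 | 0
1 | 1 | 1 | 1 | 1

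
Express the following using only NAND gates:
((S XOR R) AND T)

((((S NAND (S NAND R)) NAND (R NAND (S NAND R))) NAND T) NAND (((S NAND (S NAND R)) NAND (R NAND (S NAND R))) NAND T))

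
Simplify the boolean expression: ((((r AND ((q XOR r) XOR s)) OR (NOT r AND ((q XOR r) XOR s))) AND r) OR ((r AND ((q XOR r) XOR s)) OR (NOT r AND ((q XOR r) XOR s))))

By absorption (E OR (E AND v) = E) then distribution ((E AND v) OR (E AND NOT v) = E):
= ((q XOR r) XOR s)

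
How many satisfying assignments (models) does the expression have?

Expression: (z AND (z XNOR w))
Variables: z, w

Satisfying assignments: (1,1)
Count: 1 out of 4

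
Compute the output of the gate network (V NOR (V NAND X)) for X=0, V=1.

Substituting: (1 NOR (1 NAND 0))
= 0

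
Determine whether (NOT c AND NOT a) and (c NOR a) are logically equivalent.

Yes, they are equivalent — the two output columns agree on all 4 assignments:
c | a | Expression 1 | Expression 2
-----------------------------------
0 | 0 | 1 | 1
0 | 1 | 0 | 0
1 | 0 | 0 | 0
1 | 1 | 0 | 0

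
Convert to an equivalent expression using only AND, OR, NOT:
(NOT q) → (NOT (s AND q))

q OR (NOT (s AND q))
(Implication elimination: A → B = NOT A OR B)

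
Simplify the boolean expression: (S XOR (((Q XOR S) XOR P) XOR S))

By XOR self-cancellation ((E XOR v) XOR v = E):
= ((Q XOR S) XOR P)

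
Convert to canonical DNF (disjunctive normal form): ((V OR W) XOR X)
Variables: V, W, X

(NOT V AND NOT W AND X) OR (NOT V AND W AND NOT X) OR (V AND NOT W AND NOT X) OR (V AND W AND NOT X)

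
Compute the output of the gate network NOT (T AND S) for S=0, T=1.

Substituting: NOT (1 AND 0)
= 1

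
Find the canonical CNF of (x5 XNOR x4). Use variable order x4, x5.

(x4 OR NOT x5) AND (NOT x4 OR x5)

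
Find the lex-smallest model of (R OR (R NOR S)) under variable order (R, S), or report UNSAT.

R=0, S=0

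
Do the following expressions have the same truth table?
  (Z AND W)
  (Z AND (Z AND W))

Yes, they are equivalent — the two output columns agree on all 4 assignments:
Z | W | Expression 1 | Expression 2
-----------------------------------
0 | 0 | 0 | 0
0 | 1 | 0 | 0
1 | 0 | 0 | 0
1 | 1 | 1 | 1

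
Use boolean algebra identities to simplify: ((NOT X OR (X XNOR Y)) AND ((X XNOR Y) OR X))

By distribution ((E OR v) AND (E OR NOT v) = E):
= (X XNOR Y)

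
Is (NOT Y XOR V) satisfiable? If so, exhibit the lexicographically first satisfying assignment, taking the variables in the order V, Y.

V=0, Y=0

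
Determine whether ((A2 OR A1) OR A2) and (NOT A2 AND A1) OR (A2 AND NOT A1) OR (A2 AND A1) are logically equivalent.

Yes, they are equivalent — the two output columns agree on all 4 assignments:
A2 | A1 | Expression 1 | Expression 2
-------------------------------------
0 | 0 | 0 | 0
0 | 1 | 1 | 1
1 | 0 | 1 | 1
1 | 1 | 1 | 1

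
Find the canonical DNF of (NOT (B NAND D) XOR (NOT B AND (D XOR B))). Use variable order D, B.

(D AND NOT B) OR (D AND B)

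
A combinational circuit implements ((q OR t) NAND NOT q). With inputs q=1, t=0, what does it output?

Substituting: ((1 OR 0) NAND NOT 1)
= 1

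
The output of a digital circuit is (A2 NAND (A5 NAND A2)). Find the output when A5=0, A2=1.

Substituting: (1 NAND (0 NAND 1))
= 0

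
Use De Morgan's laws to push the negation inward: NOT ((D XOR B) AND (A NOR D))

NOT (D XOR B) OR NOT (A NOR D)
De Morgan's: NOT(AND of terms) = OR of negations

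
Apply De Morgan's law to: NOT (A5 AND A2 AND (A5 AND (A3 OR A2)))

NOT A5 OR NOT A2 OR NOT (A5 AND (A3 OR A2))
De Morgan's: NOT(AND of terms) = OR of negations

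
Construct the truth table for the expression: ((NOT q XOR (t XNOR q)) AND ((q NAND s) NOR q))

t | q | s | Output
------------------
0 | 0 | 0 | 0
0 | 0 | 1 | 0
0 | 1 | 0 | 0
0 | 1 | 1 | 0
1 | 0 | 0 | 0
1 | 0 | 1 | 0
1 | 1 | 0 | 0
1 | 1 | 1 | 0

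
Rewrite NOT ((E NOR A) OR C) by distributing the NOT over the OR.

NOT (E NOR A) AND NOT C
De Morgan's: NOT(OR of terms) = AND of negations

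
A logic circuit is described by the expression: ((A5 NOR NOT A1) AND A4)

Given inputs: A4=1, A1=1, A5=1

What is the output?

Substituting: ((1 NOR NOT 1) AND 1)
= 0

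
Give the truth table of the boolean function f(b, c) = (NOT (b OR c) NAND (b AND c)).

b | c | Output
--------------
0 | 0 | 1
0 | 1 | 1
1 | 0 | 1
1 | 1 | 1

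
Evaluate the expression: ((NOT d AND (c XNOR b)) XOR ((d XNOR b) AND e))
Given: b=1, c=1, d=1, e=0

Substituting: ((NOT 1 AND (1 XNOR 1)) XOR ((1 XNOR 1) AND 0))
= 0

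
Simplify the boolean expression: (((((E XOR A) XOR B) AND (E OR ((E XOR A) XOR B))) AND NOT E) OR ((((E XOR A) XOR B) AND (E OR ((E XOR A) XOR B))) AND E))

By distribution ((E AND v) OR (E AND NOT v) = E) then absorption (E AND (E OR v) = E):
= ((E XOR A) XOR B)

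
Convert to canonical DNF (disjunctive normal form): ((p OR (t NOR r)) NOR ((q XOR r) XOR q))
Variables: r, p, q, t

(NOT r AND NOT p AND NOT q AND t) OR (NOT r AND NOT p AND q AND t)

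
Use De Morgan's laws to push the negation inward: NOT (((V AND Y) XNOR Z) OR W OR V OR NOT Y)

NOT ((V AND Y) XNOR Z) AND NOT W AND NOT V AND Y
De Morgan's: NOT(OR of terms) = AND of negations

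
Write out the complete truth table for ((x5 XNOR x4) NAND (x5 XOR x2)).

x2 | x5 | x4 | Output
---------------------
0 | 0 | 0 | 1
0 | 0 | 1 | 1
0 | 1 | 0 | 1
0 | 1 | 1 | 0
1 | 0 | 0 | 0
1 | 0 | 1 | 1
1 | 1 | 0 | 1
1 | 1 | 1 | 1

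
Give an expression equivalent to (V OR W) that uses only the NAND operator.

((V NAND V) NAND (W NAND W))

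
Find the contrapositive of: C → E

Contrapositive: NOT E → NOT C
Note: A statement and its contrapositive are logically equivalent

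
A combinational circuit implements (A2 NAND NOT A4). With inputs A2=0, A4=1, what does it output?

Substituting: (0 NAND NOT 1)
= 1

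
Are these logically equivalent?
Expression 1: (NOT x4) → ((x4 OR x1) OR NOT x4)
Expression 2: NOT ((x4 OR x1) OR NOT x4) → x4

Yes, Contrapositive is always equivalent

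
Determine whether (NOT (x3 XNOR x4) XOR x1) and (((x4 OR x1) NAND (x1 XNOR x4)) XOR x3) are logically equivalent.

No. Counterexample: with x4=0, x1=0, x3=0, Expression 1 = 0 but Expression 2 = 1.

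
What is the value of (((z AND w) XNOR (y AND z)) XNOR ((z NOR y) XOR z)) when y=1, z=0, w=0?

Substituting: (((0 AND 0) XNOR (1 AND 0)) XNOR ((0 NOR 1) XOR 0))
= 0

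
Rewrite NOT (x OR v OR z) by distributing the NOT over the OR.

NOT x AND NOT v AND NOT z
De Morgan's: NOT(OR of terms) = AND of negations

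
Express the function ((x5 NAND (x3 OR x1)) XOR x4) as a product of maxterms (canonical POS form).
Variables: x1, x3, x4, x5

ΠM(2, 3, 5, 6, 9, 10, 13, 14) = (x1 OR x3 OR NOT x4 OR x5) AND (x1 OR x3 OR NOT x4 OR NOT x5) AND (x1 OR NOT x3 OR x4 OR NOT x5) AND (x1 OR NOT x3 OR NOT x4 OR x5) AND (NOT x1 OR x3 OR x4 OR NOT x5) AND (NOT x1 OR x3 OR NOT x4 OR x5) AND (NOT x1 OR NOT x3 OR x4 OR NOT x5) AND (NOT x1 OR NOT x3 OR NOT x4 OR x5)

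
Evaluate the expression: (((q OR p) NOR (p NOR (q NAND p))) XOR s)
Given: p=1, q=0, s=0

Substituting: (((0 OR 1) NOR (1 NOR (0 NAND 1))) XOR 0)
= 0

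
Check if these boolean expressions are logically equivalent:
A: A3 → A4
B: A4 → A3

No, Converse is not equivalent to original (counterexample: A4=0, A3=1)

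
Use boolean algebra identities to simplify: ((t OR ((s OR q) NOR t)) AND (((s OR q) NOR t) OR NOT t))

By distribution ((E OR v) AND (E OR NOT v) = E):
= ((s OR q) NOR t)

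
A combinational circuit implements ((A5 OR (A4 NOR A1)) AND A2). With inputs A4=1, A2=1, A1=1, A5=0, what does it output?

Substituting: ((0 OR (1 NOR 1)) AND 1)
= 0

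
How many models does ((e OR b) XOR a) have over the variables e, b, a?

Satisfying assignments: (0,0,1), (0,1,0), (1,0,0), (1,1,0)
Count: 4 out of 8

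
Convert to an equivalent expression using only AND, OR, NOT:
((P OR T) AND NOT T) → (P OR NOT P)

NOT ((P OR T) AND NOT T) OR (P OR NOT P)
(Implication elimination: A → B = NOT A OR B)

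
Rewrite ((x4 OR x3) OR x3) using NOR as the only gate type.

((((x4 NOR x3) NOR (x4 NOR x3)) NOR x3) NOR (((x4 NOR x3) NOR (x4 NOR x3)) NOR x3))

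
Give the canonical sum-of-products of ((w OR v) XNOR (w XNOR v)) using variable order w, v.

Σm(3) = (w AND v)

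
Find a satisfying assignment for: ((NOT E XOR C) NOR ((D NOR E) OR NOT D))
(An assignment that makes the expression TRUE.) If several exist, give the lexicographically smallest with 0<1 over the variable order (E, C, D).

E=0, C=1, D=1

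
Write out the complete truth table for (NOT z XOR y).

y | z | Output
--------------
0 | 0 | 1
0 | 1 | 0
1 | 0 | 0
1 | 1 | 1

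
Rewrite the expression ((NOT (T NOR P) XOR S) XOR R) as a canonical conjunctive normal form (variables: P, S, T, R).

(P OR S OR T OR R) AND (P OR S OR NOT T OR NOT R) AND (P OR NOT S OR T OR NOT R) AND (P OR NOT S OR NOT T OR R) AND (NOT P OR S OR T OR NOT R) AND (NOT P OR S OR NOT T OR NOT R) AND (NOT P OR NOT S OR T OR R) AND (NOT P OR NOT S OR NOT T OR R)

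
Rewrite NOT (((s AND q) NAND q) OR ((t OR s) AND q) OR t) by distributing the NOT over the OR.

NOT ((s AND q) NAND q) AND NOT ((t OR s) AND q) AND NOT t
De Morgan's: NOT(OR of terms) = AND of negations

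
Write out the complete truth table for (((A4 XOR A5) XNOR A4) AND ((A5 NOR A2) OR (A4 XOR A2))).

A5 | A4 | A2 | Output
---------------------
0 | 0 | 0 | 1
0 | 0 | 1 | 1
0 | 1 | 0 | 1
0 | 1 | 1 | 0
1 | 0 | 0 | 0
1 | 0 | 1 | 0
1 | 1 | 0 | 0
1 | 1 | 1 | 0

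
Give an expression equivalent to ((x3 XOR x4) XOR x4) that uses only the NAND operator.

((((x3 NAND (x3 NAND x4)) NAND (x4 NAND (x3 NAND x4))) NAND (((x3 NAND (x3 NAND x4)) NAND (x4 NAND (x3 NAND x4))) NAND x4)) NAND (x4 NAND (((x3 NAND (x3 NAND x4)) NAND (x4 NAND (x3 NAND x4))) NAND x4)))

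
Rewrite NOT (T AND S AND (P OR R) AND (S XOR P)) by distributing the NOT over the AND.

NOT T OR NOT S OR NOT (P OR R) OR NOT (S XOR P)
De Morgan's: NOT(AND of terms) = OR of negations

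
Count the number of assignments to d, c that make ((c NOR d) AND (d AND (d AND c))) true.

No assignment satisfies the expression.
Count: 0 out of 4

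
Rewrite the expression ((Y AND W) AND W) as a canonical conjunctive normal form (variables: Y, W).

(Y OR W) AND (Y OR NOT W) AND (NOT Y OR W)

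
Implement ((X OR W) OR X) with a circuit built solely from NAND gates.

((((X NAND X) NAND (W NAND W)) NAND ((X NAND X) NAND (W NAND W))) NAND (X NAND X))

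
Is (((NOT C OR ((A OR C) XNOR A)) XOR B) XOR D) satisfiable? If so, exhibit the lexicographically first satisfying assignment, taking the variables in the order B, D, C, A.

B=0, D=0, C=0, A=0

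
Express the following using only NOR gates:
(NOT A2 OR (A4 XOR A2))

(((A2 NOR A2) NOR ((((A4 NOR A2) NOR (A4 NOR A2)) NOR ((A4 NOR A2) NOR (A4 NOR A2))) NOR ((((A4 NOR A4) NOR (A2 NOR A2)) NOR ((A4 NOR A4) NOR (A2 NOR A2))) NOR (((A4 NOR A4) NOR (A2 NOR A2)) NOR ((A4 NOR A4) NOR (A2 NOR A2)))))) NOR ((A2 NOR A2) NOR ((((A4 NOR A2) NOR (A4 NOR A2)) NOR ((A4 NOR A2) NOR (A4 NOR A2))) NOR ((((A4 NOR A4) NOR (A2 NOR A2)) NOR ((A4 NOR A4) NOR (A2 NOR A2))) NOR (((A4 NOR A4) NOR (A2 NOR A2)) NOR ((A4 NOR A4) NOR (A2 NOR A2)))))))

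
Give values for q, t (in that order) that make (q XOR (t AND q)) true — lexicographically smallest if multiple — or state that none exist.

q=1, t=0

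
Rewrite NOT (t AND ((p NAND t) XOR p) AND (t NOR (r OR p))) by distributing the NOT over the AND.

NOT t OR NOT ((p NAND t) XOR p) OR NOT (t NOR (r OR p))
De Morgan's: NOT(AND of terms) = OR of negations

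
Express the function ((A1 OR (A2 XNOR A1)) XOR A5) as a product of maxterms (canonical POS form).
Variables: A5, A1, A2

ΠM(1, 4, 6, 7) = (A5 OR A1 OR NOT A2) AND (NOT A5 OR A1 OR A2) AND (NOT A5 OR NOT A1 OR A2) AND (NOT A5 OR NOT A1 OR NOT A2)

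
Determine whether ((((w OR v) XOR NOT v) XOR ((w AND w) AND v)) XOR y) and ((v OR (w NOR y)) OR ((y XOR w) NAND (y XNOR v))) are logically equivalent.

No. Counterexample: with v=0, w=0, y=1, Expression 1 = 0 but Expression 2 = 1.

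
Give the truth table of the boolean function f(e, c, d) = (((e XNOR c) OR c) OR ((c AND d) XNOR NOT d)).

e | c | d | Output
------------------
0 | 0 | 0 | 1
0 | 0 | 1 | 1
0 | 1 | 0 | 1
0 | 1 | 1 | 1
1 | 0 | 0 | 0
1 | 0 | 1 | 1
1 | 1 | 0 | 1
1 | 1 | 1 | 1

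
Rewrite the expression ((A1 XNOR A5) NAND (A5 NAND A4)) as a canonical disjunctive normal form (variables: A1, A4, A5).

(NOT A1 AND NOT A4 AND A5) OR (NOT A1 AND A4 AND A5) OR (A1 AND NOT A4 AND NOT A5) OR (A1 AND A4 AND NOT A5) OR (A1 AND A4 AND A5)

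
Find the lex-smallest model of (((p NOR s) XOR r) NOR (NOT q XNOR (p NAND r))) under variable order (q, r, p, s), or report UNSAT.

q=1, r=0, p=0, s=1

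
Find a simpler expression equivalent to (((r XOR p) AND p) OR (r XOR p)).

By absorption (E OR (E AND v) = E):
= (r XOR p)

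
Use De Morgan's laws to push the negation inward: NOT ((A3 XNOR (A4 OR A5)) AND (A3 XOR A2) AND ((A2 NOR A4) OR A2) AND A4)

NOT (A3 XNOR (A4 OR A5)) OR NOT (A3 XOR A2) OR NOT ((A2 NOR A4) OR A2) OR NOT A4
De Morgan's: NOT(AND of terms) = OR of negations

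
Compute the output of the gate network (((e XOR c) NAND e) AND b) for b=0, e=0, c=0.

Substituting: (((0 XOR 0) NAND 0) AND 0)
= 0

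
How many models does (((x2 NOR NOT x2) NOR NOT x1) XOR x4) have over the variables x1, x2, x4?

Satisfying assignments: (0,0,1), (0,1,1), (1,0,0), (1,1,0)
Count: 4 out of 8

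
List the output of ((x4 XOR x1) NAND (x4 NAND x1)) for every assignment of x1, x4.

x1 | x4 | Output
----------------
0 | 0 | 1
0 | 1 | 0
1 | 0 | 0
1 | 1 | 1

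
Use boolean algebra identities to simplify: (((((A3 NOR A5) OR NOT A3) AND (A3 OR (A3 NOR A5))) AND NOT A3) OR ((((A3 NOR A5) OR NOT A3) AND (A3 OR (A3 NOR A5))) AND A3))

By distribution ((E AND v) OR (E AND NOT v) = E) then distribution ((E OR v) AND (E OR NOT v) = E):
= (A3 NOR A5)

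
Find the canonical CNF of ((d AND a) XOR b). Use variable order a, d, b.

(a OR d OR b) AND (a OR NOT d OR b) AND (NOT a OR d OR b) AND (NOT a OR NOT d OR NOT b)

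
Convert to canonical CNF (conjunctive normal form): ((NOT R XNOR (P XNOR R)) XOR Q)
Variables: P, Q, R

(P OR NOT Q OR R) AND (P OR NOT Q OR NOT R) AND (NOT P OR Q OR R) AND (NOT P OR Q OR NOT R)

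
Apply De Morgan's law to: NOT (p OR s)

NOT p AND NOT s
De Morgan's: NOT(OR of terms) = AND of negations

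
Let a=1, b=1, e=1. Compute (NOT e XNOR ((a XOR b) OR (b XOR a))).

Substituting: (NOT 1 XNOR ((1 XOR 1) OR (1 XOR 1)))
= 1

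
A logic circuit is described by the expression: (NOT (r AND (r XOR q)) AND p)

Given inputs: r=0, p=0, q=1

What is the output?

Substituting: (NOT (0 AND (0 XOR 1)) AND 0)
= 0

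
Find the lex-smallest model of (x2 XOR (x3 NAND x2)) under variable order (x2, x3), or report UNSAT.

x2=0, x3=0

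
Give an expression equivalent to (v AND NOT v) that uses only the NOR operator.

((v NOR v) NOR ((v NOR v) NOR (v NOR v)))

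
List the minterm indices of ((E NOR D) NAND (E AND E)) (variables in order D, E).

Σm(0, 1, 2, 3) = (NOT D AND NOT E) OR (NOT D AND E) OR (D AND NOT E) OR (D AND E)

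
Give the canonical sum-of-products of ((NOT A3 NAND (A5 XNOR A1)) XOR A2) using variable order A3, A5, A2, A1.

Σm(1, 2, 4, 7, 8, 9, 12, 13) = (NOT A3 AND NOT A5 AND NOT A2 AND A1) OR (NOT A3 AND NOT A5 AND A2 AND NOT A1) OR (NOT A3 AND A5 AND NOT A2 AND NOT A1) OR (NOT A3 AND A5 AND A2 AND A1) OR (A3 AND NOT A5 AND NOT A2 AND NOT A1) OR (A3 AND NOT A5 AND NOT A2 AND A1) OR (A3 AND A5 AND NOT A2 AND NOT A1) OR (A3 AND A5 AND NOT A2 AND A1)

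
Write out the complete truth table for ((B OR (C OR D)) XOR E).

B | D | E | C | Output
----------------------
0 | 0 | 0 | 0 | 0
0 | 0 | 0 | 1 | 1
0 | 0 | 1 | 0 | 1
0 | 0 | 1 | 1 | 0
0 | 1 | 0 | 0 | 1
0 | 1 | 0 | 1 | 1
0 | 1 | 1 | 0 | 0
0 | 1 | 1 | 1 | 0
1 | 0 | 0 | 0 | 1
1 | 0 | 0 | 1 | 1
1 | 0 | 1 | 0 | 0
1 | 0 | 1 | 1 | 0
1 | 1 | 0 | 0 | 1
1 | 1 | 0 | 1 | 1
1 | 1 | 1 | 0 | 0
1 | 1 | 1 | 1 | 0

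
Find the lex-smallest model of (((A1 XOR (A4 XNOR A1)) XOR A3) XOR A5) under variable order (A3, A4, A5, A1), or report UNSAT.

A3=0, A4=0, A5=0, A1=0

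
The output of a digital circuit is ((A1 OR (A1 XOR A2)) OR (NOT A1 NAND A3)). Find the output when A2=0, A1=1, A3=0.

Substituting: ((1 OR (1 XOR 0)) OR (NOT 1 NAND 0))
= 1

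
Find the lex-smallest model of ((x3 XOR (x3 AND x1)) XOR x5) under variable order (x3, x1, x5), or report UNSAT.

x3=0, x1=0, x5=1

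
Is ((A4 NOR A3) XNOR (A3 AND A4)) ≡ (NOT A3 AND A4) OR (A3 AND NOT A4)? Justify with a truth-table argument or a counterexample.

Yes, they are equivalent — the two output columns agree on all 4 assignments:
A3 | A4 | Expression 1 | Expression 2
-------------------------------------
0 | 0 | 0 | 0
0 | 1 | 1 | 1
1 | 0 | 1 | 1
1 | 1 | 0 | 0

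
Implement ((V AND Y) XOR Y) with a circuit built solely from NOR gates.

((((((V NOR V) NOR (Y NOR Y)) NOR Y) NOR (((V NOR V) NOR (Y NOR Y)) NOR Y)) NOR ((((V NOR V) NOR (Y NOR Y)) NOR Y) NOR (((V NOR V) NOR (Y NOR Y)) NOR Y))) NOR ((((((V NOR V) NOR (Y NOR Y)) NOR ((V NOR V) NOR (Y NOR Y))) NOR (Y NOR Y)) NOR ((((V NOR V) NOR (Y NOR Y)) NOR ((V NOR V) NOR (Y NOR Y))) NOR (Y NOR Y))) NOR (((((V NOR V) NOR (Y NOR Y)) NOR ((V NOR V) NOR (Y NOR Y))) NOR (Y NOR Y)) NOR ((((V NOR V) NOR (Y NOR Y)) NOR ((V NOR V) NOR (Y NOR Y))) NOR (Y NOR Y)))))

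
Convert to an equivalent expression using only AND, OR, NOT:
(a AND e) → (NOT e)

NOT (a AND e) OR (NOT e)
(Implication elimination: A → B = NOT A OR B)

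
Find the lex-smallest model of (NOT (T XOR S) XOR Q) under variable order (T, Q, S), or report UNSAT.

T=0, Q=0, S=0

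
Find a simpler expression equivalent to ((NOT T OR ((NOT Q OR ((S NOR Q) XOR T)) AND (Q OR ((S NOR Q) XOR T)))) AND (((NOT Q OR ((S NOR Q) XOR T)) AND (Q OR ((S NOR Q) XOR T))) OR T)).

By distribution ((E OR v) AND (E OR NOT v) = E) then distribution ((E OR v) AND (E OR NOT v) = E):
= ((S NOR Q) XOR T)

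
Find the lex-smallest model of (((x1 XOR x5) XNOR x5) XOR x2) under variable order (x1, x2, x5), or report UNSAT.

x1=0, x2=0, x5=0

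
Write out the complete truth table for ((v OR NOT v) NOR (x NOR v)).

v | x | Output
--------------
0 | 0 | 0
0 | 1 | 0
1 | 0 | 0
1 | 1 | 0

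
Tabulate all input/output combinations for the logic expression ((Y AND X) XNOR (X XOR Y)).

X | Y | Output
--------------
0 | 0 | 1
0 | 1 | 0
1 | 0 | 0
1 | 1 | 0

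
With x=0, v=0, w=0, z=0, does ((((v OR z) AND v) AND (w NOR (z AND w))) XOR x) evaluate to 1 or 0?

Substituting: ((((0 OR 0) AND 0) AND (0 NOR (0 AND 0))) XOR 0)
= 0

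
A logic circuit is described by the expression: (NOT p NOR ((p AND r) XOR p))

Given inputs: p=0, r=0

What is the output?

Substituting: (NOT 0 NOR ((0 AND 0) XOR 0))
= 0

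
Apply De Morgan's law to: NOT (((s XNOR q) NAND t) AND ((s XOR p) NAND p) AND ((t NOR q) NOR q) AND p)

NOT ((s XNOR q) NAND t) OR NOT ((s XOR p) NAND p) OR NOT ((t NOR q) NOR q) OR NOT p
De Morgan's: NOT(AND of terms) = OR of negations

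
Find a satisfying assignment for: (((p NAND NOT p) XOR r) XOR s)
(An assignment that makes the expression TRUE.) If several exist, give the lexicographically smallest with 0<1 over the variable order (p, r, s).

p=0, r=0, s=0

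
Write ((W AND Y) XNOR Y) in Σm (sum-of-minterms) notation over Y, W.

Σm(0, 1, 3) = (NOT Y AND NOT W) OR (NOT Y AND W) OR (Y AND W)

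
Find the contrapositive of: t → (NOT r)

Contrapositive: r → NOT t
Note: A statement and its contrapositive are logically equivalent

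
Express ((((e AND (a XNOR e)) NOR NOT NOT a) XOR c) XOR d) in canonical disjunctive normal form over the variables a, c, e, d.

(NOT a AND NOT c AND NOT e AND NOT d) OR (NOT a AND NOT c AND e AND NOT d) OR (NOT a AND c AND NOT e AND d) OR (NOT a AND c AND e AND d) OR (a AND NOT c AND NOT e AND d) OR (a AND NOT c AND e AND d) OR (a AND c AND NOT e AND NOT d) OR (a AND c AND e AND NOT d)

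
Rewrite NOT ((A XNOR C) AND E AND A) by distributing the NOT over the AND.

NOT (A XNOR C) OR NOT E OR NOT A
De Morgan's: NOT(AND of terms) = OR of negations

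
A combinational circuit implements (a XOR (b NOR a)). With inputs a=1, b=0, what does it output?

Substituting: (1 XOR (0 NOR 1))
= 1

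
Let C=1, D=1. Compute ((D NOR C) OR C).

Substituting: ((1 NOR 1) OR 1)
= 1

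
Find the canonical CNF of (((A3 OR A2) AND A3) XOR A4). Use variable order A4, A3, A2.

(A4 OR A3 OR A2) AND (A4 OR A3 OR NOT A2) AND (NOT A4 OR NOT A3 OR A2) AND (NOT A4 OR NOT A3 OR NOT A2)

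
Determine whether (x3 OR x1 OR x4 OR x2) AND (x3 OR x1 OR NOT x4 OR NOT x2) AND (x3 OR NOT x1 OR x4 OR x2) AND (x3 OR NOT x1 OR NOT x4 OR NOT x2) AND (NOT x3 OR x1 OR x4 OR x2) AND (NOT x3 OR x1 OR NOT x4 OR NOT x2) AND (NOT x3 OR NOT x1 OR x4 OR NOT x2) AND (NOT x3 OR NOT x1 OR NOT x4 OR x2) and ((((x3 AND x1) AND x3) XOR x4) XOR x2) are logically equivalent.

Yes, they are equivalent — the two output columns agree on all 16 assignments:
x3 | x1 | x4 | x2 | Expression 1 | Expression 2
-----------------------------------------------
0 | 0 | 0 | 0 | 0 | 0
0 | 0 | 0 | 1 | 1 | 1
0 | 0 | 1 | 0 | 1 | 1
0 | 0 | 1 | 1 | 0 | 0
0 | 1 | 0 | 0 | 0 | 0
0 | 1 | 0 | 1 | 1 | 1
0 | 1 | 1 | 0 | 1 | 1
0 | 1 | 1 | 1 | 0 | 0
1 | 0 | 0 | 0 | 0 | 0
1 | 0 | 0 | 1 | 1 | 1
1 | 0 | 1 | 0 | 1 | 1
1 | 0 | 1 | 1 | 0 | 0
1 | 1 | 0 | 0 | 1 | 1
1 | 1 | 0 | 1 | 0 | 0
1 | 1 | 1 | 0 | 0 | 0
1 | 1 | 1 | 1 | 1 | 1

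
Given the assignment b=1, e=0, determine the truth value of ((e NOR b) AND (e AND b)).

Substituting: ((0 NOR 1) AND (0 AND 1))
= 0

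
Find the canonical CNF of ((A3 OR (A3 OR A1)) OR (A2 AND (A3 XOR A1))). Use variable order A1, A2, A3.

(A1 OR A2 OR A3) AND (A1 OR NOT A2 OR A3)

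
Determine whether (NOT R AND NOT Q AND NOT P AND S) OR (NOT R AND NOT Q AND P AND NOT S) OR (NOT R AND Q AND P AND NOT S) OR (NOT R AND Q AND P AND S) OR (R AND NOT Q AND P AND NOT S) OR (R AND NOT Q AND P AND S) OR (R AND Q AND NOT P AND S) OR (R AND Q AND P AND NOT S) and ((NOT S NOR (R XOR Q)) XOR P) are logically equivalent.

Yes, they are equivalent — the two output columns agree on all 16 assignments:
R | Q | P | S | Expression 1 | Expression 2
-------------------------------------------
0 | 0 | 0 | 0 | 0 | 0
0 | 0 | 0 | 1 | 1 | 1
0 | 0 | 1 | 0 | 1 | 1
0 | 0 | 1 | 1 | 0 | 0
0 | 1 | 0 | 0 | 0 | 0
0 | 1 | 0 | 1 | 0 | 0
0 | 1 | 1 | 0 | 1 | 1
0 | 1 | 1 | 1 | 1 | 1
1 | 0 | 0 | 0 | 0 | 0
1 | 0 | 0 | 1 | 0 | 0
1 | 0 | 1 | 0 | 1 | 1
1 | 0 | 1 | 1 | 1 | 1
1 | 1 | 0 | 0 | 0 | 0
1 | 1 | 0 | 1 | 1 | 1
1 | 1 | 1 | 0 | 1 | 1
1 | 1 | 1 | 1 | 0 | 0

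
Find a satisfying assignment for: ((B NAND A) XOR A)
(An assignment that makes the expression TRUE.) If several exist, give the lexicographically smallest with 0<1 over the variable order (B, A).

B=0, A=0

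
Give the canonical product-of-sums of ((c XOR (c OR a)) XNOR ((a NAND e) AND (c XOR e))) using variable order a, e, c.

ΠM(1, 2, 4, 5, 6) = (a OR e OR NOT c) AND (a OR NOT e OR c) AND (NOT a OR e OR c) AND (NOT a OR e OR NOT c) AND (NOT a OR NOT e OR c)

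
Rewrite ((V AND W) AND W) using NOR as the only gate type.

((((V NOR V) NOR (W NOR W)) NOR ((V NOR V) NOR (W NOR W))) NOR (W NOR W))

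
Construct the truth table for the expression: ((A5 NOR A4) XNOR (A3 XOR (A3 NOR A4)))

A3 | A5 | A4 | Output
---------------------
0 | 0 | 0 | 1
0 | 0 | 1 | 1
0 | 1 | 0 | 0
0 | 1 | 1 | 1
1 | 0 | 0 | 1
1 | 0 | 1 | 0
1 | 1 | 0 | 0
1 | 1 | 1 | 0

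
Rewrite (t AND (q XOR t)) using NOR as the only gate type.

((t NOR t) NOR (((((q NOR t) NOR (q NOR t)) NOR ((q NOR t) NOR (q NOR t))) NOR ((((q NOR q) NOR (t NOR t)) NOR ((q NOR q) NOR (t NOR t))) NOR (((q NOR q) NOR (t NOR t)) NOR ((q NOR q) NOR (t NOR t))))) NOR ((((q NOR t) NOR (q NOR t)) NOR ((q NOR t) NOR (q NOR t))) NOR ((((q NOR q) NOR (t NOR t)) NOR ((q NOR q) NOR (t NOR t))) NOR (((q NOR q) NOR (t NOR t)) NOR ((q NOR q) NOR (t NOR t)))))))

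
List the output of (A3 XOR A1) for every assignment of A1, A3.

A1 | A3 | Output
----------------
0 | 0 | 0
0 | 1 | 1
1 | 0 | 1
1 | 1 | 0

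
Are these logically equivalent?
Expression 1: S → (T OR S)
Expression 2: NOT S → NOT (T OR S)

No, Inverse is not equivalent to original (counterexample: S=0, T=1)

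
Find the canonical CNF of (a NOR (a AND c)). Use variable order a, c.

(NOT a OR c) AND (NOT a OR NOT c)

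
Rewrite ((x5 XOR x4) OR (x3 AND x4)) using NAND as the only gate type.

((((x5 NAND (x5 NAND x4)) NAND (x4 NAND (x5 NAND x4))) NAND ((x5 NAND (x5 NAND x4)) NAND (x4 NAND (x5 NAND x4)))) NAND (((x3 NAND x4) NAND (x3 NAND x4)) NAND ((x3 NAND x4) NAND (x3 NAND x4))))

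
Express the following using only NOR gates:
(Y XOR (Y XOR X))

((((Y NOR ((((Y NOR X) NOR (Y NOR X)) NOR ((Y NOR X) NOR (Y NOR X))) NOR ((((Y NOR Y) NOR (X NOR X)) NOR ((Y NOR Y) NOR (X NOR X))) NOR (((Y NOR Y) NOR (X NOR X)) NOR ((Y NOR Y) NOR (X NOR X)))))) NOR (Y NOR ((((Y NOR X) NOR (Y NOR X)) NOR ((Y NOR X) NOR (Y NOR X))) NOR ((((Y NOR Y) NOR (X NOR X)) NOR ((Y NOR Y) NOR (X NOR X))) NOR (((Y NOR Y) NOR (X NOR X)) NOR ((Y NOR Y) NOR (X NOR X))))))) NOR ((Y NOR ((((Y NOR X) NOR (Y NOR X)) NOR ((Y NOR X) NOR (Y NOR X))) NOR ((((Y NOR Y) NOR (X NOR X)) NOR ((Y NOR Y) NOR (X NOR X))) NOR (((Y NOR Y) NOR (X NOR X)) NOR ((Y NOR Y) NOR (X NOR X)))))) NOR (Y NOR ((((Y NOR X) NOR (Y NOR X)) NOR ((Y NOR X) NOR (Y NOR X))) NOR ((((Y NOR Y) NOR (X NOR X)) NOR ((Y NOR Y) NOR (X NOR X))) NOR (((Y NOR Y) NOR (X NOR X)) NOR ((Y NOR Y) NOR (X NOR X)))))))) NOR ((((Y NOR Y) NOR (((((Y NOR X) NOR (Y NOR X)) NOR ((Y NOR X) NOR (Y NOR X))) NOR ((((Y NOR Y) NOR (X NOR X)) NOR ((Y NOR Y) NOR (X NOR X))) NOR (((Y NOR Y) NOR (X NOR X)) NOR ((Y NOR Y) NOR (X NOR X))))) NOR ((((Y NOR X) NOR (Y NOR X)) NOR ((Y NOR X) NOR (Y NOR X))) NOR ((((Y NOR Y) NOR (X NOR X)) NOR ((Y NOR Y) NOR (X NOR X))) NOR (((Y NOR Y) NOR (X NOR X)) NOR ((Y NOR Y) NOR (X NOR X))))))) NOR ((Y NOR Y) NOR (((((Y NOR X) NOR (Y NOR X)) NOR ((Y NOR X) NOR (Y NOR X))) NOR ((((Y NOR Y) NOR (X NOR X)) NOR ((Y NOR Y) NOR (X NOR X))) NOR (((Y NOR Y) NOR (X NOR X)) NOR ((Y NOR Y) NOR (X NOR X))))) NOR ((((Y NOR X) NOR (Y NOR X)) NOR ((Y NOR X) NOR (Y NOR X))) NOR ((((Y NOR Y) NOR (X NOR X)) NOR ((Y NOR Y) NOR (X NOR X))) NOR (((Y NOR Y) NOR (X NOR X)) NOR ((Y NOR Y) NOR (X NOR X)))))))) NOR (((Y NOR Y) NOR (((((Y NOR X) NOR (Y NOR X)) NOR ((Y NOR X) NOR (Y NOR X))) NOR ((((Y NOR Y) NOR (X NOR X)) NOR ((Y NOR Y) NOR (X NOR X))) NOR (((Y NOR Y) NOR (X NOR X)) NOR ((Y NOR Y) NOR (X NOR X))))) NOR ((((Y NOR X) NOR (Y NOR X)) NOR ((Y NOR X) NOR (Y NOR X))) NOR ((((Y NOR Y) NOR (X NOR X)) NOR ((Y NOR Y) NOR (X NOR X))) NOR (((Y NOR Y) NOR (X NOR X)) NOR ((Y NOR Y) NOR (X NOR X))))))) NOR ((Y NOR Y) NOR (((((Y NOR X) NOR (Y NOR X)) NOR ((Y NOR X) NOR (Y NOR X))) NOR ((((Y NOR Y) NOR (X NOR X)) NOR ((Y NOR Y) NOR (X NOR X))) NOR (((Y NOR Y) NOR (X NOR X)) NOR ((Y NOR Y) NOR (X NOR X))))) NOR ((((Y NOR X) NOR (Y NOR X)) NOR ((Y NOR X) NOR (Y NOR X))) NOR ((((Y NOR Y) NOR (X NOR X)) NOR ((Y NOR Y) NOR (X NOR X))) NOR (((Y NOR Y) NOR (X NOR X)) NOR ((Y NOR Y) NOR (X NOR X))))))))))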